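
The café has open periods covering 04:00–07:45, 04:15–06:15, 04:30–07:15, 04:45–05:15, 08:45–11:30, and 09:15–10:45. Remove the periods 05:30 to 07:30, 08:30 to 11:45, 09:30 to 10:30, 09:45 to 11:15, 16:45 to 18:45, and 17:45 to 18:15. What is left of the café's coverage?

Merge the first list: 04:00-07:45, 08:45-11:30.
Merge the second list: 05:30-07:30, 08:30-11:45, 16:45-18:45.
04:00-07:45 \ B = 04:00-05:30, 07:30-07:45.
08:45-11:30: entirely removed.

04:00-05:30, 07:30-07:45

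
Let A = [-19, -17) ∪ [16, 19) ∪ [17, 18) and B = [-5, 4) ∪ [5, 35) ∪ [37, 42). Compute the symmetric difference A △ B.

Merge the first list: [-19, -17), [16, 19).
Only in the first: [-19, -17).
Only in the second: [-5, 4), [5, 16), [19, 35), [37, 42).
Together these are the periods covered by exactly one.

[-19, -17) ∪ [-5, 4) ∪ [5, 16) ∪ [19, 35) ∪ [37, 42)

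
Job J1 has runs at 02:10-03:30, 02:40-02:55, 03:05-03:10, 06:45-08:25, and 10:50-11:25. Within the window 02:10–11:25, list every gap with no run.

03:30–06:45, 08:25–10:50

Covered (merged): 02:10–03:30, 06:45–08:25, 10:50–11:25.
Uncovered inside 02:10–11:25: 03:30–06:45, 08:25–10:50.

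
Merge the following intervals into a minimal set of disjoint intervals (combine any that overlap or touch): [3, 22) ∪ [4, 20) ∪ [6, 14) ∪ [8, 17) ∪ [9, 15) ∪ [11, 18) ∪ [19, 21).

[3, 22)

[4, 20) overlaps/touches [3, 22) → extend to [3, 22).
[6, 14) overlaps/touches [3, 22) → extend to [3, 22).
[8, 17) overlaps/touches [3, 22) → extend to [3, 22).
[9, 15) overlaps/touches [3, 22) → extend to [3, 22).
[11, 18) overlaps/touches [3, 22) → extend to [3, 22).
[19, 21) overlaps/touches [3, 22) → extend to [3, 22).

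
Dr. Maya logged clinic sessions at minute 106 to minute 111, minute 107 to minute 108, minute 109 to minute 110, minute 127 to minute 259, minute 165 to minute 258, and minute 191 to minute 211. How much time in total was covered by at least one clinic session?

Merged: minute 106 to minute 111, minute 127 to minute 259.
Lengths: 5 minutes + 132 minutes = 137 minutes.

137 minutes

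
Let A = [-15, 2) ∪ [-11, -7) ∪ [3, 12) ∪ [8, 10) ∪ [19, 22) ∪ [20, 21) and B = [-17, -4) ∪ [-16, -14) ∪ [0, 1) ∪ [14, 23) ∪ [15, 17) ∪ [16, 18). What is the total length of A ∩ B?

Merge the first list: [-15, 2), [3, 12), [19, 22).
Merge the second list: [-17, -4), [0, 1), [14, 23).
A ∩ B = [-15, -4), [0, 1), [19, 22).
Total: 11 + 1 + 3 = 15.

15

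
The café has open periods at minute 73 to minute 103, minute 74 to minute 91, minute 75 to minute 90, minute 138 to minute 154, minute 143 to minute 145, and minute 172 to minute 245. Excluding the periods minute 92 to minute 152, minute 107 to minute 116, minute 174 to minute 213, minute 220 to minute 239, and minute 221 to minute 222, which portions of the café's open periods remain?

Merge the first list: minute 73 to minute 103, minute 138 to minute 154, minute 172 to minute 245.
Merge the second list: minute 92 to minute 152, minute 174 to minute 213, minute 220 to minute 239.
minute 73 to minute 103 minus B → minute 73 to minute 92.
minute 138 to minute 154 minus B → minute 152 to minute 154.
minute 172 to minute 245 minus B → minute 172 to minute 174, minute 213 to minute 220, minute 239 to minute 245.

minute 73 to minute 92, minute 152 to minute 154, minute 172 to minute 174, minute 213 to minute 220, minute 239 to minute 245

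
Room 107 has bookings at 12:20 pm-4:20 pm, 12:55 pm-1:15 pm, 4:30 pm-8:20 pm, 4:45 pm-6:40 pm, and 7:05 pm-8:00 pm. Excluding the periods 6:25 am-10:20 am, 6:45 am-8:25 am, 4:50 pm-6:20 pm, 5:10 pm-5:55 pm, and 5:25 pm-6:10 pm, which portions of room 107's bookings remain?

First set merges to 12:20 pm–4:20 pm, 4:30 pm–8:20 pm.
Second set merges to 6:25 am–10:20 am, 4:50 pm–6:20 pm.
12:20 pm–4:20 pm: nothing removed.
4:30 pm–8:20 pm \ B = 4:30 pm–4:50 pm, 6:20 pm–8:20 pm.

12:20 pm–4:20 pm, 4:30 pm–4:50 pm, 6:20 pm–8:20 pm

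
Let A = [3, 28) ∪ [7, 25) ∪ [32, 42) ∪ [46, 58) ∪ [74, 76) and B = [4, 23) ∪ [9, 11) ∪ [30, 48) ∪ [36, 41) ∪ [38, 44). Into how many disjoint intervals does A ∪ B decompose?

First set merges to [3, 28), [32, 42), [46, 58), [74, 76).
Second set merges to [4, 23), [30, 48).
A ∪ B = [3, 28), [30, 58), [74, 76).
That is 3 disjoint pieces.

3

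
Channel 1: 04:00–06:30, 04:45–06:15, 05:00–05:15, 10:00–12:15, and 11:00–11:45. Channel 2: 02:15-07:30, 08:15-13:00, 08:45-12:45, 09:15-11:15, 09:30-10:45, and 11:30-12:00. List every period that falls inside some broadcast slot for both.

A, merged: 04:00-06:30, 10:00-12:15.
B, merged: 02:15-07:30, 08:15-13:00.
04:00-06:30 ∩ B → 04:00-06:30.
10:00-12:15 ∩ B → 10:00-12:15.

04:00-06:30, 10:00-12:15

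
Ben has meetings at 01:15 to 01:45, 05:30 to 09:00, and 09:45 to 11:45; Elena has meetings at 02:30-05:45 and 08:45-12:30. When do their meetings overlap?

05:30–05:45, 08:45–09:00, 09:45–11:45

01:15–01:45: no overlap with the second set.
05:30–09:00 meets the second set on 05:30–05:45, 08:45–09:00.
09:45–11:45 meets the second set on 09:45–11:45.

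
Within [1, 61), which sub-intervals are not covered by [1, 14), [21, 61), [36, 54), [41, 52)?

[14, 21)

After merging, the occupied span is [1, 14), [21, 61).
Complement within [1, 61): [14, 21).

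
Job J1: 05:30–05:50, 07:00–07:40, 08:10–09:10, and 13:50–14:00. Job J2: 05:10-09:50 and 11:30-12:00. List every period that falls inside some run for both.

05:30–05:50 meets the second set on 05:30–05:50.
07:00–07:40 meets the second set on 07:00–07:40.
08:10–09:10 meets the second set on 08:10–09:10.
13:50–14:00: no overlap with the second set.

05:30–05:50, 07:00–07:40, 08:10–09:10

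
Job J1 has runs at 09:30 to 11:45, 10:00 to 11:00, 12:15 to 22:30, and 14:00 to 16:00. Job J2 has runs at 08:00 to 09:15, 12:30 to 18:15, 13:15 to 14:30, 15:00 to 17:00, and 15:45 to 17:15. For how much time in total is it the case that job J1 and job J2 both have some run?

A, merged: 09:30–11:45, 12:15–22:30.
B, merged: 08:00–09:15, 12:30–18:15.
A ∩ B = 12:30–18:15.
Total: 5 h 45 min.

5 h 45 min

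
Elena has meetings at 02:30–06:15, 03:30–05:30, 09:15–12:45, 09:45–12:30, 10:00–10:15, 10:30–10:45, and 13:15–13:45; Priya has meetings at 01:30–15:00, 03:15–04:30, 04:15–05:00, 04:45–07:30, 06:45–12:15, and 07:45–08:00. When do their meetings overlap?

02:30–06:15, 09:15–12:45, 13:15–13:45

First set merges to 02:30–06:15, 09:15–12:45, 13:15–13:45.
Second set merges to 01:30–15:00.
02:30–06:15 meets the second set on 02:30–06:15.
09:15–12:45 meets the second set on 09:15–12:45.
13:15–13:45 meets the second set on 13:15–13:45.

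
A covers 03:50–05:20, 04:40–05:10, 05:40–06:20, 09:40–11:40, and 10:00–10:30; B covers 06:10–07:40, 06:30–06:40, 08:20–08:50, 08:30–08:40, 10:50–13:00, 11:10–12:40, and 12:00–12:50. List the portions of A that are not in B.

03:50-05:20, 05:40-06:10, 09:40-10:50

Merge the first list: 03:50-05:20, 05:40-06:20, 09:40-11:40.
Merge the second list: 06:10-07:40, 08:20-08:50, 10:50-13:00.
03:50-05:20 is untouched.
05:40-06:20 with B removed leaves 05:40-06:10.
09:40-11:40 with B removed leaves 09:40-10:50.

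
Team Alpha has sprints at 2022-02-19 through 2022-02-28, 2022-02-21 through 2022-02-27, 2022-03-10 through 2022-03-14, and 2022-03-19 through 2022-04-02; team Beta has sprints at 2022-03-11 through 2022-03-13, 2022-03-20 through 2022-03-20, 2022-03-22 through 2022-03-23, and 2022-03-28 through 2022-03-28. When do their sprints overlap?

2022-03-11 through 2022-03-13, 2022-03-20 through 2022-03-20, 2022-03-22 through 2022-03-23, 2022-03-28 through 2022-03-28

First set merges to 2022-02-19 through 2022-02-28, 2022-03-10 through 2022-03-14, 2022-03-19 through 2022-04-02.
2022-02-19 through 2022-02-28 meets no B interval.
2022-03-10 through 2022-03-14 ∩ B → 2022-03-11 through 2022-03-13.
2022-03-19 through 2022-04-02 ∩ B → 2022-03-20 through 2022-03-20, 2022-03-22 through 2022-03-23, 2022-03-28 through 2022-03-28.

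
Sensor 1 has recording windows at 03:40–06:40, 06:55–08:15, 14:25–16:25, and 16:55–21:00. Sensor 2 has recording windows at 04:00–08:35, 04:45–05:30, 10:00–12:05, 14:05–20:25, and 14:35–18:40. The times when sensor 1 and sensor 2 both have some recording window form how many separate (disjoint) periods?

4

B, merged: 04:00–08:35, 10:00–12:05, 14:05–20:25.
A ∩ B = 04:00–06:40, 06:55–08:15, 14:25–16:25, 16:55–20:25.
That is 4 disjoint pieces.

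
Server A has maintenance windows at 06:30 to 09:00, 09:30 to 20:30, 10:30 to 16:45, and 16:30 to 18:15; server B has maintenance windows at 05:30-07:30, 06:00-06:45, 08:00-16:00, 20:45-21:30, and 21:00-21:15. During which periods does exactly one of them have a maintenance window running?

Merge the first list: 06:30–09:00, 09:30–20:30.
Merge the second list: 05:30–07:30, 08:00–16:00, 20:45–21:30.
A but not B: 07:30–08:00, 16:00–20:30.
B but not A: 05:30–06:30, 09:00–09:30, 20:45–21:30.
Combining gives A △ B.

05:30–06:30, 07:30–08:00, 09:00–09:30, 16:00–20:30, 20:45–21:30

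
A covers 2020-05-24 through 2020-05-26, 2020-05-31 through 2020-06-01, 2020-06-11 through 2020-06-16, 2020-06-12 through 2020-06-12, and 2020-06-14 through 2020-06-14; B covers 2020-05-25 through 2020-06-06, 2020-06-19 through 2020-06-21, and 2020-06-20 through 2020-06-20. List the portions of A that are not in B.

First set merges to 2020-05-24 through 2020-05-26, 2020-05-31 through 2020-06-01, 2020-06-11 through 2020-06-16.
Second set merges to 2020-05-25 through 2020-06-06, 2020-06-19 through 2020-06-21.
2020-05-24 through 2020-05-26 with B removed leaves 2020-05-24 through 2020-05-24.
2020-05-31 through 2020-06-01 lies entirely inside B → drops out.
2020-06-11 through 2020-06-16 is untouched.

2020-05-24 through 2020-05-24, 2020-06-11 through 2020-06-16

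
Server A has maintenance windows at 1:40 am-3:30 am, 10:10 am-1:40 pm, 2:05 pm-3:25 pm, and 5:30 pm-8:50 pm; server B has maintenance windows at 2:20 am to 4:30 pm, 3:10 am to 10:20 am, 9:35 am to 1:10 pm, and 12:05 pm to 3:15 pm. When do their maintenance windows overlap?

2:20 am–3:30 am, 10:10 am–1:40 pm, 2:05 pm–3:25 pm

Merge the second list: 2:20 am–4:30 pm.
1:40 am–3:30 am ∩ B → 2:20 am–3:30 am.
10:10 am–1:40 pm ∩ B → 10:10 am–1:40 pm.
2:05 pm–3:25 pm ∩ B → 2:05 pm–3:25 pm.
5:30 pm–8:50 pm meets no B interval.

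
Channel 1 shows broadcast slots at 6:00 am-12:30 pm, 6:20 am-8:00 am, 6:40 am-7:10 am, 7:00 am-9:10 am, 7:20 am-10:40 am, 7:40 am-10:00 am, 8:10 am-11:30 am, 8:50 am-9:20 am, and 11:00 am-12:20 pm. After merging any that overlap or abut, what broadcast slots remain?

6:20 am–8:00 am overlaps/touches 6:00 am–12:30 pm → extend to 6:00 am–12:30 pm.
6:40 am–7:10 am overlaps/touches 6:00 am–12:30 pm → extend to 6:00 am–12:30 pm.
7:00 am–9:10 am overlaps/touches 6:00 am–12:30 pm → extend to 6:00 am–12:30 pm.
7:20 am–10:40 am overlaps/touches 6:00 am–12:30 pm → extend to 6:00 am–12:30 pm.
7:40 am–10:00 am overlaps/touches 6:00 am–12:30 pm → extend to 6:00 am–12:30 pm.
8:10 am–11:30 am overlaps/touches 6:00 am–12:30 pm → extend to 6:00 am–12:30 pm.
8:50 am–9:20 am overlaps/touches 6:00 am–12:30 pm → extend to 6:00 am–12:30 pm.
11:00 am–12:20 pm overlaps/touches 6:00 am–12:30 pm → extend to 6:00 am–12:30 pm.

6:00 am–12:30 pm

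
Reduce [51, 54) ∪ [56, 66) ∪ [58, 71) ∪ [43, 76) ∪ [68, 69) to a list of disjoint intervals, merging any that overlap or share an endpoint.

[43, 76)

Sort by start: [43, 76), [51, 54), [56, 66), [58, 71), [68, 69).
[51, 54) overlaps/touches [43, 76) → extend to [43, 76).
[56, 66) overlaps/touches [43, 76) → extend to [43, 76).
[58, 71) overlaps/touches [43, 76) → extend to [43, 76).
[68, 69) overlaps/touches [43, 76) → extend to [43, 76).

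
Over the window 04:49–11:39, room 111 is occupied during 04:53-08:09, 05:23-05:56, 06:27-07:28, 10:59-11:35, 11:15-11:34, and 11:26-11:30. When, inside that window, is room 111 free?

04:49-04:53, 08:09-10:59, 11:35-11:39

Covered (merged): 04:53-08:09, 10:59-11:35.
Complement within 04:49-11:39: 04:49-04:53, 08:09-10:59, 11:35-11:39.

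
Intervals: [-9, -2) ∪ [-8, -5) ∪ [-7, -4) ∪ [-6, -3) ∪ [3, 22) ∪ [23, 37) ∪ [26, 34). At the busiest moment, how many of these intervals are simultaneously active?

4

Sweep endpoints in order; track running count of active intervals.
Peak of 4 reached at -6.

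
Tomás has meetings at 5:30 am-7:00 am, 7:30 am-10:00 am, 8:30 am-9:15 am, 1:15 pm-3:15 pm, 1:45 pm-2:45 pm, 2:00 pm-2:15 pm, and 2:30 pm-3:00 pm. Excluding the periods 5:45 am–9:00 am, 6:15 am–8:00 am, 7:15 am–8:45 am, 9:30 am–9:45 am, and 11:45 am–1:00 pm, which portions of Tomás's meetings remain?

A, merged: 5:30 am-7:00 am, 7:30 am-10:00 am, 1:15 pm-3:15 pm.
B, merged: 5:45 am-9:00 am, 9:30 am-9:45 am, 11:45 am-1:00 pm.
5:30 am-7:00 am minus B → 5:30 am-5:45 am.
7:30 am-10:00 am minus B → 9:00 am-9:30 am, 9:45 am-10:00 am.
1:15 pm-3:15 pm: no B overlap → unchanged.

5:30 am-5:45 am, 9:00 am-9:30 am, 9:45 am-10:00 am, 1:15 pm-3:15 pm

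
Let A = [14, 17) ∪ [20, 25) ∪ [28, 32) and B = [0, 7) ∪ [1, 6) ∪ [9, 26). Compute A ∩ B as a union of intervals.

[14, 17) ∪ [20, 25)

B, merged: [0, 7), [9, 26).
[14, 17) ∩ B → [14, 17).
[20, 25) ∩ B → [20, 25).
[28, 32) meets no B interval.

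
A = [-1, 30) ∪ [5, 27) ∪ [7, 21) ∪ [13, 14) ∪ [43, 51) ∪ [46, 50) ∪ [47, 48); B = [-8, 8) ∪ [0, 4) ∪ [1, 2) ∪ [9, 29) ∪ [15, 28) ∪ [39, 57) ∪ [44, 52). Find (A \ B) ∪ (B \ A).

[-8, -1) ∪ [8, 9) ∪ [29, 30) ∪ [39, 43) ∪ [51, 57)

First set merges to [-1, 30), [43, 51).
Second set merges to [-8, 8), [9, 29), [39, 57).
A but not B: [8, 9), [29, 30).
B but not A: [-8, -1), [39, 43), [51, 57).
Combining gives A △ B.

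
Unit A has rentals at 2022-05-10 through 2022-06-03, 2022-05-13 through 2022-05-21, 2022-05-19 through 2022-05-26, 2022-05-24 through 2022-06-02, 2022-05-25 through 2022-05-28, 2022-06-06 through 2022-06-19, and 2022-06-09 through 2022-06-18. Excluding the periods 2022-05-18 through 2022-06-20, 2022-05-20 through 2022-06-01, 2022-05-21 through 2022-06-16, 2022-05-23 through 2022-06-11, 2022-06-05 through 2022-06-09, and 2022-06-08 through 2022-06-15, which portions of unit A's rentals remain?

A, merged: 2022-05-10 through 2022-06-03, 2022-06-06 through 2022-06-19.
B, merged: 2022-05-18 through 2022-06-20.
2022-05-10 through 2022-06-03 \ B = 2022-05-10 through 2022-05-17.
2022-06-06 through 2022-06-19: entirely removed.

2022-05-10 through 2022-05-17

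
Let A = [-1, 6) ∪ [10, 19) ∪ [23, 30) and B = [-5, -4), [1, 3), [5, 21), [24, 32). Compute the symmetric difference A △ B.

A but not B: [-1, 1), [3, 5), [23, 24).
B but not A: [-5, -4), [6, 10), [19, 21), [30, 32).
Combining gives A △ B.

[-5, -4) ∪ [-1, 1) ∪ [3, 5) ∪ [6, 10) ∪ [19, 21) ∪ [23, 24) ∪ [30, 32)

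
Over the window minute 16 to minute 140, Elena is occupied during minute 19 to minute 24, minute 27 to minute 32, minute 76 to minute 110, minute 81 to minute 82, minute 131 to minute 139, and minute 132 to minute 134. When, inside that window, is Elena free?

minute 16 to minute 19, minute 24 to minute 27, minute 32 to minute 76, minute 110 to minute 131, minute 139 to minute 140

After merging, the occupied span is minute 19 to minute 24, minute 27 to minute 32, minute 76 to minute 110, minute 131 to minute 139.
Gaps within minute 16 to minute 140: minute 16 to minute 19, minute 24 to minute 27, minute 32 to minute 76, minute 110 to minute 131, minute 139 to minute 140.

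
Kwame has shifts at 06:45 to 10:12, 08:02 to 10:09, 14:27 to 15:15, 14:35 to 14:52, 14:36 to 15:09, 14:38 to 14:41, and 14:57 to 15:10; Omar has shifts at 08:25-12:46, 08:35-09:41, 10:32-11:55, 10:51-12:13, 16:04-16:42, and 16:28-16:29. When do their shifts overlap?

08:25–10:12

First set merges to 06:45–10:12, 14:27–15:15.
Second set merges to 08:25–12:46, 16:04–16:42.
06:45–10:12 overlaps B on 08:25–10:12.
14:27–15:15 falls entirely outside B.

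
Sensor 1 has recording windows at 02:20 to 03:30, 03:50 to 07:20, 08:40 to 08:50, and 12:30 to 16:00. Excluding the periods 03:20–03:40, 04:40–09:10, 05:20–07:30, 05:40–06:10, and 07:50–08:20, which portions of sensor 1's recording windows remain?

02:20-03:20, 03:50-04:40, 12:30-16:00

Second set merges to 03:20-03:40, 04:40-09:10.
02:20-03:30 with B removed leaves 02:20-03:20.
03:50-07:20 with B removed leaves 03:50-04:40.
08:40-08:50 lies entirely inside B → drops out.
12:30-16:00 is untouched.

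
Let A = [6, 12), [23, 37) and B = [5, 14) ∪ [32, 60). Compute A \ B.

[23, 32)

[6, 12): fully covered by B → removed.
[23, 37) minus B → [23, 32).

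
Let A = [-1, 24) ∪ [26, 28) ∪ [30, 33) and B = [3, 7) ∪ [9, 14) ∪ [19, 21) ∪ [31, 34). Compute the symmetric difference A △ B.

A \ B = [-1, 3), [7, 9), [14, 19), [21, 24), [26, 28), [30, 31).
B \ A = [33, 34).
Union of the two gives the symmetric difference.

[-1, 3) ∪ [7, 9) ∪ [14, 19) ∪ [21, 24) ∪ [26, 28) ∪ [30, 31) ∪ [33, 34)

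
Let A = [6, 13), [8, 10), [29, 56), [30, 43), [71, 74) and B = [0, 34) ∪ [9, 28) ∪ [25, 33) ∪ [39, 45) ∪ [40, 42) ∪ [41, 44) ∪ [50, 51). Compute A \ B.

A, merged: [6, 13), [29, 56), [71, 74).
B, merged: [0, 34), [39, 45), [50, 51).
[6, 13) lies entirely inside B → drops out.
[29, 56) with B removed leaves [34, 39), [45, 50), [51, 56).
[71, 74) is untouched.

[34, 39) ∪ [45, 50) ∪ [51, 56) ∪ [71, 74)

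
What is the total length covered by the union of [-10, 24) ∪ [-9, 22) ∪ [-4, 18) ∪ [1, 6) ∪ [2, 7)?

Merged: [-10, 24).
Length: 34.

34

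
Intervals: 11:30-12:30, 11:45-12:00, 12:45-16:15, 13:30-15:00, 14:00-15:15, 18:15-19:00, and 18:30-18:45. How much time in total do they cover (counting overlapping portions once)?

Merged: 11:30–12:30, 12:45–16:15, 18:15–19:00.
Lengths: 1 h + 3 h 30 min + 45 min = 5 h 15 min.

5 h 15 min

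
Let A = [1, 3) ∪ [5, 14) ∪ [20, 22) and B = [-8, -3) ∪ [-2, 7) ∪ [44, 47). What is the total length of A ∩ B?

A ∩ B = [1, 3), [5, 7).
Total: 2 + 2 = 4.

4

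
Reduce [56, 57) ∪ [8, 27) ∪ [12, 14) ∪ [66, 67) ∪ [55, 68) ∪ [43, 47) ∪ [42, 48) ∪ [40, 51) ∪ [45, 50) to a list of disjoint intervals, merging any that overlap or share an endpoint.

[8, 27) ∪ [40, 51) ∪ [55, 68)

Sort by start: [8, 27), [12, 14), [40, 51), [42, 48), [43, 47), [45, 50), [55, 68), [56, 57), [66, 67).
[12, 14) overlaps/touches [8, 27) → extend to [8, 27).
[40, 51) is disjoint → start new block.
[42, 48) overlaps/touches [40, 51) → extend to [40, 51).
[43, 47) overlaps/touches [40, 51) → extend to [40, 51).
[45, 50) overlaps/touches [40, 51) → extend to [40, 51).
[55, 68) is disjoint → start new block.
[56, 57) overlaps/touches [55, 68) → extend to [55, 68).
[66, 67) overlaps/touches [55, 68) → extend to [55, 68).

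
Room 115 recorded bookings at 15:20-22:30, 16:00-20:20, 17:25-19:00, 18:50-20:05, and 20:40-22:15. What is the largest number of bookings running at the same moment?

4

Walk the sorted start/end points keeping a running depth.
The depth first hits 4 at 18:50.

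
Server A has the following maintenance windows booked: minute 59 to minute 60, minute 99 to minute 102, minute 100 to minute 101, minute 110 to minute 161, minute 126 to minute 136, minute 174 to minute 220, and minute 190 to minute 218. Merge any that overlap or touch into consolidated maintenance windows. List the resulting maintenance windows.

minute 59 to minute 60, minute 99 to minute 102, minute 110 to minute 161, minute 174 to minute 220

minute 99 to minute 102 is disjoint → start new block.
minute 100 to minute 101 overlaps/touches minute 99 to minute 102 → extend to minute 99 to minute 102.
minute 110 to minute 161 is disjoint → start new block.
minute 126 to minute 136 overlaps/touches minute 110 to minute 161 → extend to minute 110 to minute 161.
minute 174 to minute 220 is disjoint → start new block.
minute 190 to minute 218 overlaps/touches minute 174 to minute 220 → extend to minute 174 to minute 220.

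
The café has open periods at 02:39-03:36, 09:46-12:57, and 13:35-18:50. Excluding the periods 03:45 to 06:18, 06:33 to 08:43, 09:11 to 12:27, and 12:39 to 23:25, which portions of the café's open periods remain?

02:39–03:36: no B overlap → unchanged.
09:46–12:57 minus B → 12:27–12:39.
13:35–18:50: fully covered by B → removed.

02:39–03:36, 12:27–12:39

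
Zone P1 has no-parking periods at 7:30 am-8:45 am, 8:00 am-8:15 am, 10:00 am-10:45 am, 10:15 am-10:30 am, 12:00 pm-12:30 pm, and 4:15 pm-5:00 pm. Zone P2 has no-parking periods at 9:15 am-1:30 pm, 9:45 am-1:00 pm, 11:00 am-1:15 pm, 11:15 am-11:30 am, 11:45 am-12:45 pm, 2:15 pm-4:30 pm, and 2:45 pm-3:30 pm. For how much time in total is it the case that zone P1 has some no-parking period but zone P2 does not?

1 h 45 min

A, merged: 7:30 am-8:45 am, 10:00 am-10:45 am, 12:00 pm-12:30 pm, 4:15 pm-5:00 pm.
B, merged: 9:15 am-1:30 pm, 2:15 pm-4:30 pm.
A \ B = 7:30 am-8:45 am, 4:30 pm-5:00 pm.
Total: 1 h 15 min + 30 min = 1 h 45 min.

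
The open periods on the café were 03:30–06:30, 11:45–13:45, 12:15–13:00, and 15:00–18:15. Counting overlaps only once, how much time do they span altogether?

Merged: 03:30–06:30, 11:45–13:45, 15:00–18:15.
Lengths: 3 h + 2 h + 3 h 15 min = 8 h 15 min.

8 h 15 min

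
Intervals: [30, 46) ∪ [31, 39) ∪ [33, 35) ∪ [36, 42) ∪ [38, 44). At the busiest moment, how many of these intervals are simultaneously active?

At 38, 4 of the intervals are simultaneously active.
No point has more.

4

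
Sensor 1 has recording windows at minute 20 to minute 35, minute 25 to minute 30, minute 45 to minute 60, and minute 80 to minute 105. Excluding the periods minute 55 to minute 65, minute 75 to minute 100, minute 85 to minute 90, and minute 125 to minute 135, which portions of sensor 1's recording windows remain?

minute 20 to minute 35, minute 45 to minute 55, minute 100 to minute 105

First set merges to minute 20 to minute 35, minute 45 to minute 60, minute 80 to minute 105.
Second set merges to minute 55 to minute 65, minute 75 to minute 100, minute 125 to minute 135.
minute 20 to minute 35: no B overlap → unchanged.
minute 45 to minute 60 minus B → minute 45 to minute 55.
minute 80 to minute 105 minus B → minute 100 to minute 105.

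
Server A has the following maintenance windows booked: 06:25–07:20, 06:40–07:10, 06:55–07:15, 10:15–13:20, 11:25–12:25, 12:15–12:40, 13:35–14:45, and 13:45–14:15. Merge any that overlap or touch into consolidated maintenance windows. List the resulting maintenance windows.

06:25–07:20, 10:15–13:20, 13:35–14:45

06:40–07:10 overlaps/touches 06:25–07:20 → extend to 06:25–07:20.
06:55–07:15 overlaps/touches 06:25–07:20 → extend to 06:25–07:20.
10:15–13:20 is disjoint → start new block.
11:25–12:25 overlaps/touches 10:15–13:20 → extend to 10:15–13:20.
12:15–12:40 overlaps/touches 10:15–13:20 → extend to 10:15–13:20.
13:35–14:45 is disjoint → start new block.
13:45–14:15 overlaps/touches 13:35–14:45 → extend to 13:35–14:45.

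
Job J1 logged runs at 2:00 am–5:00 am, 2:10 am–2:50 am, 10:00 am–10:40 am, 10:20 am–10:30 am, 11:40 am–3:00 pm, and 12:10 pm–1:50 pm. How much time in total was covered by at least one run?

7 h

Merged: 2:00 am–5:00 am, 10:00 am–10:40 am, 11:40 am–3:00 pm.
Lengths: 3 h + 40 min + 3 h 20 min = 7 h.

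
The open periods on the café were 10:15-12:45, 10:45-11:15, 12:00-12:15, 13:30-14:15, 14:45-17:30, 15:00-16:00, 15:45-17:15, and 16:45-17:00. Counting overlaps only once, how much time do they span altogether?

Merged: 10:15-12:45, 13:30-14:15, 14:45-17:30.
Lengths: 2 h 30 min + 45 min + 2 h 45 min = 6 h.

6 h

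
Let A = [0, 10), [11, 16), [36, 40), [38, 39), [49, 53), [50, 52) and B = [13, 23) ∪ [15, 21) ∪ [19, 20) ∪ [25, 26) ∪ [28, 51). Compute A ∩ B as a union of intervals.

A, merged: [0, 10), [11, 16), [36, 40), [49, 53).
B, merged: [13, 23), [25, 26), [28, 51).
[0, 10): no overlap with the second set.
[11, 16) meets the second set on [13, 16).
[36, 40) meets the second set on [36, 40).
[49, 53) meets the second set on [49, 51).

[13, 16) ∪ [36, 40) ∪ [49, 51)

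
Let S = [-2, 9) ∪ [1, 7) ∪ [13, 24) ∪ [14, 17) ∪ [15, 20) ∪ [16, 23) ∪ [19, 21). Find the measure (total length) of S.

Merged: [-2, 9), [13, 24).
Lengths: 11 + 11 = 22.

22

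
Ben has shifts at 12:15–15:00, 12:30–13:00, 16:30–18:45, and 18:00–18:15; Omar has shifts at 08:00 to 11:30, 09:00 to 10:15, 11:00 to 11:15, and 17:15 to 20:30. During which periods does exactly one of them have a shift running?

First set merges to 12:15-15:00, 16:30-18:45.
Second set merges to 08:00-11:30, 17:15-20:30.
Only in the first: 12:15-15:00, 16:30-17:15.
Only in the second: 08:00-11:30, 18:45-20:30.
Together these are the periods covered by exactly one.

08:00-11:30, 12:15-15:00, 16:30-17:15, 18:45-20:30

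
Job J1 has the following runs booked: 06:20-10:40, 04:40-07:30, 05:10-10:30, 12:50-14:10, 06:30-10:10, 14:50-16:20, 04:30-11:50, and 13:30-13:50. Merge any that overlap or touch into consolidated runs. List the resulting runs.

04:30–11:50, 12:50–14:10, 14:50–16:20

Sort by start: 04:30–11:50, 04:40–07:30, 05:10–10:30, 06:20–10:40, 06:30–10:10, 12:50–14:10, 13:30–13:50, 14:50–16:20.
04:40–07:30 overlaps/touches 04:30–11:50 → extend to 04:30–11:50.
05:10–10:30 overlaps/touches 04:30–11:50 → extend to 04:30–11:50.
06:20–10:40 overlaps/touches 04:30–11:50 → extend to 04:30–11:50.
06:30–10:10 overlaps/touches 04:30–11:50 → extend to 04:30–11:50.
12:50–14:10 is disjoint → start new block.
13:30–13:50 overlaps/touches 12:50–14:10 → extend to 12:50–14:10.
14:50–16:20 is disjoint → start new block.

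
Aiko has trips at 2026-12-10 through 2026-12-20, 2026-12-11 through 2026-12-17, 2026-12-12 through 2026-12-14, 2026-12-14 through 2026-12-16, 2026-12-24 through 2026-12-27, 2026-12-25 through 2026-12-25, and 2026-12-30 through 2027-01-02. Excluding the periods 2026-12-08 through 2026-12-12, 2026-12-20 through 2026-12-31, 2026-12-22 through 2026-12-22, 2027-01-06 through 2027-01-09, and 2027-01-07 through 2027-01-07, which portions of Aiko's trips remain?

First set merges to 2026-12-10 through 2026-12-20, 2026-12-24 through 2026-12-27, 2026-12-30 through 2027-01-02.
Second set merges to 2026-12-08 through 2026-12-12, 2026-12-20 through 2026-12-31, 2027-01-06 through 2027-01-09.
2026-12-10 through 2026-12-20 with B removed leaves 2026-12-13 through 2026-12-19.
2026-12-24 through 2026-12-27 lies entirely inside B → drops out.
2026-12-30 through 2027-01-02 with B removed leaves 2027-01-01 through 2027-01-02.

2026-12-13 through 2026-12-19, 2027-01-01 through 2027-01-02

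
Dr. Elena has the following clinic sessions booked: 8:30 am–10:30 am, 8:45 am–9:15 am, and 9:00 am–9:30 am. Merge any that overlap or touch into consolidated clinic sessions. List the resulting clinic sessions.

8:45 am–9:15 am overlaps/touches 8:30 am–10:30 am → extend to 8:30 am–10:30 am.
9:00 am–9:30 am overlaps/touches 8:30 am–10:30 am → extend to 8:30 am–10:30 am.

8:30 am–10:30 am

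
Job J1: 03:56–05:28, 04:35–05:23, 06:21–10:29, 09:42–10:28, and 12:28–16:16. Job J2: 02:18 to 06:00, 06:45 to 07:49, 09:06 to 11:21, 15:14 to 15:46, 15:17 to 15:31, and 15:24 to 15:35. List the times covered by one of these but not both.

Merge the first list: 03:56–05:28, 06:21–10:29, 12:28–16:16.
Merge the second list: 02:18–06:00, 06:45–07:49, 09:06–11:21, 15:14–15:46.
Only in the first: 06:21–06:45, 07:49–09:06, 12:28–15:14, 15:46–16:16.
Only in the second: 02:18–03:56, 05:28–06:00, 10:29–11:21.
Together these are the periods covered by exactly one.

02:18–03:56, 05:28–06:00, 06:21–06:45, 07:49–09:06, 10:29–11:21, 12:28–15:14, 15:46–16:16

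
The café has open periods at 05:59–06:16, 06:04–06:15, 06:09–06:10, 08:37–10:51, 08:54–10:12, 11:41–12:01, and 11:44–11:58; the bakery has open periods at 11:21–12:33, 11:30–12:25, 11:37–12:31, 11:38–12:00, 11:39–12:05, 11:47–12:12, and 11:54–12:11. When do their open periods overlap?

Merge the first list: 05:59–06:16, 08:37–10:51, 11:41–12:01.
Merge the second list: 11:21–12:33.
05:59–06:16 meets no B interval.
08:37–10:51 meets no B interval.
11:41–12:01 ∩ B → 11:41–12:01.

11:41–12:01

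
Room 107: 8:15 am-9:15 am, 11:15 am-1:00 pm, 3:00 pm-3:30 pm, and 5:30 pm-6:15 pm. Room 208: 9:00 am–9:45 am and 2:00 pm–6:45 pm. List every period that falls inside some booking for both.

8:15 am-9:15 am ∩ B → 9:00 am-9:15 am.
11:15 am-1:00 pm meets no B interval.
3:00 pm-3:30 pm ∩ B → 3:00 pm-3:30 pm.
5:30 pm-6:15 pm ∩ B → 5:30 pm-6:15 pm.

9:00 am-9:15 am, 3:00 pm-3:30 pm, 5:30 pm-6:15 pm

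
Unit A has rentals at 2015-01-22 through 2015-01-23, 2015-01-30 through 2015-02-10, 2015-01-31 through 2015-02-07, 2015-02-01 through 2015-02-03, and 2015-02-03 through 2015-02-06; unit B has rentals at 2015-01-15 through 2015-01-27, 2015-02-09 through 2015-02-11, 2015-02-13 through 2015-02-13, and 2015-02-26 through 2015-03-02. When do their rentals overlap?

2015-01-22 through 2015-01-23, 2015-02-09 through 2015-02-10

First set merges to 2015-01-22 through 2015-01-23, 2015-01-30 through 2015-02-10.
2015-01-22 through 2015-01-23 meets the second set on 2015-01-22 through 2015-01-23.
2015-01-30 through 2015-02-10 meets the second set on 2015-02-09 through 2015-02-10.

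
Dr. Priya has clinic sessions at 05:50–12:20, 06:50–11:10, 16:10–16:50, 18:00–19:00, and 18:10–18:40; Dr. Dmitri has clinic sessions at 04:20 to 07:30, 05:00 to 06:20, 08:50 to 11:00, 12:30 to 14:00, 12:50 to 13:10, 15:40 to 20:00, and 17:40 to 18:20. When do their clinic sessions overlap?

05:50–07:30, 08:50–11:00, 16:10–16:50, 18:00–19:00

A, merged: 05:50–12:20, 16:10–16:50, 18:00–19:00.
B, merged: 04:20–07:30, 08:50–11:00, 12:30–14:00, 15:40–20:00.
05:50–12:20 overlaps B on 05:50–07:30, 08:50–11:00.
16:10–16:50 overlaps B on 16:10–16:50.
18:00–19:00 overlaps B on 18:00–19:00.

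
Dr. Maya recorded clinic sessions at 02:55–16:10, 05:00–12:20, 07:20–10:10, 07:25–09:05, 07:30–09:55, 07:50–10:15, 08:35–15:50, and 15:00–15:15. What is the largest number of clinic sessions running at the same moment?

Walk the sorted start/end points keeping a running depth.
The depth first hits 7 at 08:35.

7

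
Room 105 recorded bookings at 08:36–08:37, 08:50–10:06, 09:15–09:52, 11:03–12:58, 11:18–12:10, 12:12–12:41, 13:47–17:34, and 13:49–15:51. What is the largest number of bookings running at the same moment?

2

Sweep endpoints in order; track running count of active intervals.
Peak of 2 reached at 09:15.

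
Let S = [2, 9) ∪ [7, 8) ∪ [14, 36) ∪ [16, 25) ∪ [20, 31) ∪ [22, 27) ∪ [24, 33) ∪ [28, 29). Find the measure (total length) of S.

Merged: [2, 9), [14, 36).
Lengths: 7 + 22 = 29.

29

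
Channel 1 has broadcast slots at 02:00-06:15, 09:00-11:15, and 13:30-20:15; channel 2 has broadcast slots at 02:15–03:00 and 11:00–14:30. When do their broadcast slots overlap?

02:15-03:00, 11:00-11:15, 13:30-14:30

02:00-06:15 ∩ B → 02:15-03:00.
09:00-11:15 ∩ B → 11:00-11:15.
13:30-20:15 ∩ B → 13:30-14:30.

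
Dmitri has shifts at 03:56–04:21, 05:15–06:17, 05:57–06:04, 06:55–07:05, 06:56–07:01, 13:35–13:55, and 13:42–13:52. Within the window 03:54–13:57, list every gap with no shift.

03:54-03:56, 04:21-05:15, 06:17-06:55, 07:05-13:35, 13:55-13:57

Covered (merged): 03:56-04:21, 05:15-06:17, 06:55-07:05, 13:35-13:55.
Complement within 03:54-13:57: 03:54-03:56, 04:21-05:15, 06:17-06:55, 07:05-13:35, 13:55-13:57.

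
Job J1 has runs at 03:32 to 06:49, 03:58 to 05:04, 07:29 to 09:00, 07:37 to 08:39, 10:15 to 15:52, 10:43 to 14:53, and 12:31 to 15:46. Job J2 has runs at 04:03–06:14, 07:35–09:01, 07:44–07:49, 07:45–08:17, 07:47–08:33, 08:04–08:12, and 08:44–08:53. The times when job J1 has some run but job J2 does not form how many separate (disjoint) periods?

4

Merge the first list: 03:32–06:49, 07:29–09:00, 10:15–15:52.
Merge the second list: 04:03–06:14, 07:35–09:01.
A \ B = 03:32–04:03, 06:14–06:49, 07:29–07:35, 10:15–15:52.
That is 4 disjoint pieces.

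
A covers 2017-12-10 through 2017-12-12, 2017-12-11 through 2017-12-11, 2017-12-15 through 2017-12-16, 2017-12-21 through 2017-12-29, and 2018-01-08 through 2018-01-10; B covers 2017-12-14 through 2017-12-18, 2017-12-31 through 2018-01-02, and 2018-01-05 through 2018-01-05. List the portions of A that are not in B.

Merge the first list: 2017-12-10 through 2017-12-12, 2017-12-15 through 2017-12-16, 2017-12-21 through 2017-12-29, 2018-01-08 through 2018-01-10.
2017-12-10 through 2017-12-12: nothing removed.
2017-12-15 through 2017-12-16: entirely removed.
2017-12-21 through 2017-12-29: nothing removed.
2018-01-08 through 2018-01-10: nothing removed.

2017-12-10 through 2017-12-12, 2017-12-21 through 2017-12-29, 2018-01-08 through 2018-01-10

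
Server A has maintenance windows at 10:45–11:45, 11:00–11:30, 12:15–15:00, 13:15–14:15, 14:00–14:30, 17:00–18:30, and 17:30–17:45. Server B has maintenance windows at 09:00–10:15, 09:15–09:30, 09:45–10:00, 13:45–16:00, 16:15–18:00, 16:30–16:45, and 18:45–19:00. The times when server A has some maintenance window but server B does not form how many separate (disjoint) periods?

First set merges to 10:45–11:45, 12:15–15:00, 17:00–18:30.
Second set merges to 09:00–10:15, 13:45–16:00, 16:15–18:00, 18:45–19:00.
A \ B = 10:45–11:45, 12:15–13:45, 18:00–18:30.
That is 3 disjoint pieces.

3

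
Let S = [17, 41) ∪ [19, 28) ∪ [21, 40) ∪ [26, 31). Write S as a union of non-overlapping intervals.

[17, 41)

[19, 28) overlaps/touches [17, 41) → extend to [17, 41).
[21, 40) overlaps/touches [17, 41) → extend to [17, 41).
[26, 31) overlaps/touches [17, 41) → extend to [17, 41).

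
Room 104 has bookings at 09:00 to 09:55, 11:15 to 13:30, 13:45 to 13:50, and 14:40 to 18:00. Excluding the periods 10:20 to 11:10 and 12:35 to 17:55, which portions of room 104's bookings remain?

09:00-09:55 is untouched.
11:15-13:30 with B removed leaves 11:15-12:35.
13:45-13:50 lies entirely inside B → drops out.
14:40-18:00 with B removed leaves 17:55-18:00.

09:00-09:55, 11:15-12:35, 17:55-18:00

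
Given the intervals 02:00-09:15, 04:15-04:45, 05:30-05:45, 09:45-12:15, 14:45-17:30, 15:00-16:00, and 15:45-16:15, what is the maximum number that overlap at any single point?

3

At 15:45, 3 of the intervals are simultaneously active.
No point has more.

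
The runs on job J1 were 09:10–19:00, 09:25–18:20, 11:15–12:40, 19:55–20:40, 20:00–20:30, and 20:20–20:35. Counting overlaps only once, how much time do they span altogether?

Merged: 09:10–19:00, 19:55–20:40.
Lengths: 9 h 50 min + 45 min = 10 h 35 min.

10 h 35 min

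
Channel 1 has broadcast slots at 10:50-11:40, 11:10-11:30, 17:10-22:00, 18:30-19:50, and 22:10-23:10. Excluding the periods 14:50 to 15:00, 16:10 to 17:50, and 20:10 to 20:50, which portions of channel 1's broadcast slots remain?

10:50–11:40, 17:50–20:10, 20:50–22:00, 22:10–23:10

First set merges to 10:50–11:40, 17:10–22:00, 22:10–23:10.
10:50–11:40: no B overlap → unchanged.
17:10–22:00 minus B → 17:50–20:10, 20:50–22:00.
22:10–23:10: no B overlap → unchanged.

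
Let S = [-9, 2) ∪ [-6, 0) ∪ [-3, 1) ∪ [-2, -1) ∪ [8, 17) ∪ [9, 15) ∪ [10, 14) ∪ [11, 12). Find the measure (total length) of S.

Merged: [-9, 2), [8, 17).
Lengths: 11 + 9 = 20.

20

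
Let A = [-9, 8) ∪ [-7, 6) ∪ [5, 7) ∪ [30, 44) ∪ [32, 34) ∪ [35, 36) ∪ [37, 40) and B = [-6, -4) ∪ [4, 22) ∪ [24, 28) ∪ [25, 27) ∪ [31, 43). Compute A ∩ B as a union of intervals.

[-6, -4) ∪ [4, 8) ∪ [31, 43)

First set merges to [-9, 8), [30, 44).
Second set merges to [-6, -4), [4, 22), [24, 28), [31, 43).
[-9, 8) ∩ B → [-6, -4), [4, 8).
[30, 44) ∩ B → [31, 43).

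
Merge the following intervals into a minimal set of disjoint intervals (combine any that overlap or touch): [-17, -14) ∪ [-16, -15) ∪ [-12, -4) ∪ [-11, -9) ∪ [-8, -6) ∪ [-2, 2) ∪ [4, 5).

[-16, -15) overlaps/touches [-17, -14) → extend to [-17, -14).
[-12, -4) is disjoint → start new block.
[-11, -9) overlaps/touches [-12, -4) → extend to [-12, -4).
[-8, -6) overlaps/touches [-12, -4) → extend to [-12, -4).
[-2, 2) is disjoint → start new block.
[4, 5) is disjoint → start new block.

[-17, -14) ∪ [-12, -4) ∪ [-2, 2) ∪ [4, 5)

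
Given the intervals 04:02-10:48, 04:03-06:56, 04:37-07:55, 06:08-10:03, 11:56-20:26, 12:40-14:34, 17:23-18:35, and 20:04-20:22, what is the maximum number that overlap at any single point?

Walk the sorted start/end points keeping a running depth.
The depth first hits 4 at 06:08.

4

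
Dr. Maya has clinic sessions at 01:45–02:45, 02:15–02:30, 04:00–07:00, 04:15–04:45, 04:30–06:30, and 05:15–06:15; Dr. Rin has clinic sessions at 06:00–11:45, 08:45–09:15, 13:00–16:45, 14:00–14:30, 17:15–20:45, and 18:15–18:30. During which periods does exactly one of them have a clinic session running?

01:45-02:45, 04:00-06:00, 07:00-11:45, 13:00-16:45, 17:15-20:45

First set merges to 01:45-02:45, 04:00-07:00.
Second set merges to 06:00-11:45, 13:00-16:45, 17:15-20:45.
Only in the first: 01:45-02:45, 04:00-06:00.
Only in the second: 07:00-11:45, 13:00-16:45, 17:15-20:45.
Together these are the periods covered by exactly one.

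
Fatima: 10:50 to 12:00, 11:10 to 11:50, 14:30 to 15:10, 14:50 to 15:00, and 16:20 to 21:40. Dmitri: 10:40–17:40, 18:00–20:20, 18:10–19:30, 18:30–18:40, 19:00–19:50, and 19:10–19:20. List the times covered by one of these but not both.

10:40-10:50, 12:00-14:30, 15:10-16:20, 17:40-18:00, 20:20-21:40

Merge the first list: 10:50-12:00, 14:30-15:10, 16:20-21:40.
Merge the second list: 10:40-17:40, 18:00-20:20.
Only in the first: 17:40-18:00, 20:20-21:40.
Only in the second: 10:40-10:50, 12:00-14:30, 15:10-16:20.
Together these are the periods covered by exactly one.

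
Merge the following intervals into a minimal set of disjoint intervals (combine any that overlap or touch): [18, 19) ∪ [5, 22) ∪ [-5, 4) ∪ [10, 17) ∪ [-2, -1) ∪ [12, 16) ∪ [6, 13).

Sort by start: [-5, 4), [-2, -1), [5, 22), [6, 13), [10, 17), [12, 16), [18, 19).
[-2, -1) overlaps/touches [-5, 4) → extend to [-5, 4).
[5, 22) is disjoint → start new block.
[6, 13) overlaps/touches [5, 22) → extend to [5, 22).
[10, 17) overlaps/touches [5, 22) → extend to [5, 22).
[12, 16) overlaps/touches [5, 22) → extend to [5, 22).
[18, 19) overlaps/touches [5, 22) → extend to [5, 22).

[-5, 4) ∪ [5, 22)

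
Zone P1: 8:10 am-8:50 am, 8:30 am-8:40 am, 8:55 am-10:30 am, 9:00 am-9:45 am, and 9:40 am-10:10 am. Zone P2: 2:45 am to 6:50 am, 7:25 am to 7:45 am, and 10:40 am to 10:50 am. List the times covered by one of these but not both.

First set merges to 8:10 am-8:50 am, 8:55 am-10:30 am.
A but not B: 8:10 am-8:50 am, 8:55 am-10:30 am.
B but not A: 2:45 am-6:50 am, 7:25 am-7:45 am, 10:40 am-10:50 am.
Combining gives A △ B.

2:45 am-6:50 am, 7:25 am-7:45 am, 8:10 am-8:50 am, 8:55 am-10:30 am, 10:40 am-10:50 am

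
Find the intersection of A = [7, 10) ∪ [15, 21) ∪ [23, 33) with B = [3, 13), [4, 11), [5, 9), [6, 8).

B, merged: [3, 13).
[7, 10) meets the second set on [7, 10).
[15, 21): no overlap with the second set.
[23, 33): no overlap with the second set.

[7, 10)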